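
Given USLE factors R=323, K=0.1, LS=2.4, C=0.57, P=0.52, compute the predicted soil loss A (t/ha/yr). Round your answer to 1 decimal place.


Step 1: A = R * K * LS * C * P
Step 2: R * K = 323 * 0.1 = 32.3
Step 3: (R*K) * LS = 32.3 * 2.4 = 77.52
Step 4: * C * P = 77.52 * 0.57 * 0.52 = 23.0
Step 5: A = 23.0 t/(ha*yr)

23.0


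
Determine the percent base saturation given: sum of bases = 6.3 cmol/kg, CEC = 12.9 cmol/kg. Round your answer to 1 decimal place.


Step 1: BS = 100 * (sum of bases) / CEC
Step 2: BS = 100 * 6.3 / 12.9
Step 3: BS = 48.8%

48.8


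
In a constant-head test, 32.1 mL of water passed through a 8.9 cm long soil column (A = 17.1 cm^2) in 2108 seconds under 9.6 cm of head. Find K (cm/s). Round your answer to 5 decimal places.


Step 1: K = Q * L / (A * t * h)
Step 2: Numerator = 32.1 * 8.9 = 285.69
Step 3: Denominator = 17.1 * 2108 * 9.6 = 346049.28
Step 4: K = 285.69 / 346049.28 = 0.00083 cm/s

0.00083


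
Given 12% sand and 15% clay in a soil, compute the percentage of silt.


Step 1: sand + silt + clay = 100%
Step 2: silt = 100 - sand - clay
Step 3: silt = 100 - 12 - 15
Step 4: silt = 73%

73


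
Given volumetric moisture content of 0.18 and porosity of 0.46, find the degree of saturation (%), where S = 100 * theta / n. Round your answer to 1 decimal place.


Step 1: S = 100 * theta_v / n
Step 2: S = 100 * 0.18 / 0.46
Step 3: S = 39.1%

39.1


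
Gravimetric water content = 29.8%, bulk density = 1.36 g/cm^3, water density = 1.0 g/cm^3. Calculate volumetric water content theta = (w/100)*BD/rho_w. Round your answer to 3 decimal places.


Step 1: theta = (w / 100) * BD / rho_w
Step 2: theta = (29.8 / 100) * 1.36 / 1.0
Step 3: theta = 0.298 * 1.36
Step 4: theta = 0.405

0.405


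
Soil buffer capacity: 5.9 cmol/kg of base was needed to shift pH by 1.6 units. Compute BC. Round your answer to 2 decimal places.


Step 1: BC = change in base / change in pH
Step 2: BC = 5.9 / 1.6
Step 3: BC = 3.69 cmol/(kg*pH unit)

3.69


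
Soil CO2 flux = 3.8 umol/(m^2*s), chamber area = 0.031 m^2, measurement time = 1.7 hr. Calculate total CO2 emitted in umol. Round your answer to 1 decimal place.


Step 1: Convert time to seconds: 1.7 hr * 3600 = 6120.0 s
Step 2: Total = flux * area * time_s
Step 3: Total = 3.8 * 0.031 * 6120.0
Step 4: Total = 720.9 umol

720.9


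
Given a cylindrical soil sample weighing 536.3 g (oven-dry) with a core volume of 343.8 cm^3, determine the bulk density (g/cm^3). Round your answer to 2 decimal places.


Step 1: Identify the formula: BD = dry mass / volume
Step 2: Substitute values: BD = 536.3 / 343.8
Step 3: BD = 1.56 g/cm^3

1.56


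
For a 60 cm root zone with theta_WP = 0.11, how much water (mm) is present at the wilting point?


Step 1: Water (mm) = theta_WP * depth * 10
Step 2: Water = 0.11 * 60 * 10
Step 3: Water = 66.0 mm

66.0


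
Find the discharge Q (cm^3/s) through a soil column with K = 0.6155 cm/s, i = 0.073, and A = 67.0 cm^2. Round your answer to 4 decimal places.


Step 1: Apply Darcy's law: Q = K * i * A
Step 2: Q = 0.6155 * 0.073 * 67.0
Step 3: Q = 3.0104 cm^3/s

3.0104


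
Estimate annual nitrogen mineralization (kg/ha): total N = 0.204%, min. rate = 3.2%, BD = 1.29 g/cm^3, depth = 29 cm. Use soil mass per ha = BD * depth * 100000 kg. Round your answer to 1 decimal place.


Step 1: Soil mass per ha = BD * depth * 100000 = 1.29 * 29 * 100000 = 3741000 kg
Step 2: Total N pool = soil mass * N%/100 = 3741000 * 0.204/100 = 7631.64 kg/ha
Step 3: N mineralized = N pool * rate%/100 = 7631.64 * 3.2/100 = 244.2 kg/ha/yr

244.2


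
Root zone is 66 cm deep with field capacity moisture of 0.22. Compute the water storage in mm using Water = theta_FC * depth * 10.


Step 1: Water (mm) = theta_FC * depth (cm) * 10
Step 2: Water = 0.22 * 66 * 10
Step 3: Water = 145.2 mm

145.2


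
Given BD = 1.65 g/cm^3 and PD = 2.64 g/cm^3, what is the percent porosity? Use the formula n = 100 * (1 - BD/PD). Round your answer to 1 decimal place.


Step 1: Formula: n = 100 * (1 - BD / PD)
Step 2: n = 100 * (1 - 1.65 / 2.64)
Step 3: n = 100 * (1 - 0.625)
Step 4: n = 37.5%

37.5


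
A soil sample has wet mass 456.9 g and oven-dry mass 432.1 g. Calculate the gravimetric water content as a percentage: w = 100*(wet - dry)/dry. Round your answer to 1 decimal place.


Step 1: Water mass = wet - dry = 456.9 - 432.1 = 24.8 g
Step 2: w = 100 * water mass / dry mass
Step 3: w = 100 * 24.8 / 432.1 = 5.7%

5.7


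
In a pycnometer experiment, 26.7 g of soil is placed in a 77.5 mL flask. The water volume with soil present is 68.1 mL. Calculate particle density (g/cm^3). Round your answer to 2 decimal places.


Step 1: Volume of solids = flask volume - water volume with soil
Step 2: V_solids = 77.5 - 68.1 = 9.4 mL
Step 3: Particle density = mass / V_solids = 26.7 / 9.4 = 2.84 g/cm^3

2.84


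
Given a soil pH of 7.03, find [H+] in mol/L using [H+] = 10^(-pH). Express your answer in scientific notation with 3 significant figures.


Step 1: [H+] = 10^(-pH)
Step 2: [H+] = 10^(-7.03)
Step 3: [H+] = 9.33e-08 mol/L

9.33e-08


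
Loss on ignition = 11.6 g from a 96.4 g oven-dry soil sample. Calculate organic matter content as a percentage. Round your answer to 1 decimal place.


Step 1: OM% = 100 * LOI / sample mass
Step 2: OM = 100 * 11.6 / 96.4
Step 3: OM = 12.0%

12.0


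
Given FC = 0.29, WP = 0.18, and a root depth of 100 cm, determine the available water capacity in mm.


Step 1: Available water = (FC - WP) * depth * 10
Step 2: AW = (0.29 - 0.18) * 100 * 10
Step 3: AW = 0.11 * 100 * 10
Step 4: AW = 110.0 mm

110.0


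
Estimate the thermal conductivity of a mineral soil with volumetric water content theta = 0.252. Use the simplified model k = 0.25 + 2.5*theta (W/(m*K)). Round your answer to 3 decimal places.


Step 1: k = 0.25 + 2.5 * theta
Step 2: k = 0.25 + 2.5 * 0.252
Step 3: k = 0.25 + 0.63
Step 4: k = 0.88 W/(m*K)

0.88


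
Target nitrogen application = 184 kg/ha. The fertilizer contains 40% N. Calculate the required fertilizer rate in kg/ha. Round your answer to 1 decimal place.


Step 1: Fertilizer rate = target N / (N content / 100)
Step 2: Rate = 184 / (40 / 100)
Step 3: Rate = 184 / 0.4
Step 4: Rate = 460.0 kg/ha

460.0


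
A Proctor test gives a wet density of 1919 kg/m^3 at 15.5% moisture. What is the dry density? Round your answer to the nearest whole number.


Step 1: Dry density = wet density / (1 + w/100)
Step 2: Dry density = 1919 / (1 + 15.5/100)
Step 3: Dry density = 1919 / 1.155
Step 4: Dry density = 1661 kg/m^3

1661


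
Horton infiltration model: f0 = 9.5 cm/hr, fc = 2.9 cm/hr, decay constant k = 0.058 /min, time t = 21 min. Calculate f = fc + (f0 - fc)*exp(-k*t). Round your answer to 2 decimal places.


Step 1: f = fc + (f0 - fc) * exp(-k * t)
Step 2: exp(-0.058 * 21) = 0.295821
Step 3: f = 2.9 + (9.5 - 2.9) * 0.295821
Step 4: f = 2.9 + 6.6 * 0.295821
Step 5: f = 4.85 cm/hr

4.85


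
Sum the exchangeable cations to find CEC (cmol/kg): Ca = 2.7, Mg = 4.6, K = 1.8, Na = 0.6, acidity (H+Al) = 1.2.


Step 1: CEC = Ca + Mg + K + Na + (H+Al)
Step 2: CEC = 2.7 + 4.6 + 1.8 + 0.6 + 1.2
Step 3: CEC = 10.9 cmol/kg

10.9


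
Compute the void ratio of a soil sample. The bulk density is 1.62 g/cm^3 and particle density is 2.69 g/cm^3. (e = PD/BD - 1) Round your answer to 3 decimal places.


Step 1: e = PD / BD - 1
Step 2: e = 2.69 / 1.62 - 1
Step 3: e = 1.66049 - 1
Step 4: e = 0.66

0.66


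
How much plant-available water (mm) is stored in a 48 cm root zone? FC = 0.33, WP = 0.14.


Step 1: Available water = (FC - WP) * depth * 10
Step 2: AW = (0.33 - 0.14) * 48 * 10
Step 3: AW = 0.19 * 48 * 10
Step 4: AW = 91.2 mm

91.2


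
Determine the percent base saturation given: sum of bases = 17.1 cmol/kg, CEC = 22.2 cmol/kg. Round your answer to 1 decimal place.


Step 1: BS = 100 * (sum of bases) / CEC
Step 2: BS = 100 * 17.1 / 22.2
Step 3: BS = 77.0%

77.0


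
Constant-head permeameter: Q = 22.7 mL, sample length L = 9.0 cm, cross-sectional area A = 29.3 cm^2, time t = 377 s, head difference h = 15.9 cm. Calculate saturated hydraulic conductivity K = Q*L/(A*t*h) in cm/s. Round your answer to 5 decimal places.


Step 1: K = Q * L / (A * t * h)
Step 2: Numerator = 22.7 * 9.0 = 204.3
Step 3: Denominator = 29.3 * 377 * 15.9 = 175632.99
Step 4: K = 204.3 / 175632.99 = 0.00116 cm/s

0.00116


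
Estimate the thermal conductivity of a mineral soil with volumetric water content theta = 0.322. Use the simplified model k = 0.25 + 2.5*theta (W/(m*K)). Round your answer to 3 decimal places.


Step 1: k = 0.25 + 2.5 * theta
Step 2: k = 0.25 + 2.5 * 0.322
Step 3: k = 0.25 + 0.805
Step 4: k = 1.055 W/(m*K)

1.055


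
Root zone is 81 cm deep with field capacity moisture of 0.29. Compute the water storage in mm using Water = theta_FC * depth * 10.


Step 1: Water (mm) = theta_FC * depth (cm) * 10
Step 2: Water = 0.29 * 81 * 10
Step 3: Water = 234.9 mm

234.9


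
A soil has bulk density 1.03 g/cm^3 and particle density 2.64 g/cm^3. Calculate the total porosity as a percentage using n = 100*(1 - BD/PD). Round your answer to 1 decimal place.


Step 1: Formula: n = 100 * (1 - BD / PD)
Step 2: n = 100 * (1 - 1.03 / 2.64)
Step 3: n = 100 * (1 - 0.39015)
Step 4: n = 61.0%

61.0


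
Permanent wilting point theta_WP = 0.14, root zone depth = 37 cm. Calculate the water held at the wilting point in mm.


Step 1: Water (mm) = theta_WP * depth * 10
Step 2: Water = 0.14 * 37 * 10
Step 3: Water = 51.8 mm

51.8


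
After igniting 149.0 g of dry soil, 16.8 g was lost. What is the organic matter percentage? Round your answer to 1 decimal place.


Step 1: OM% = 100 * LOI / sample mass
Step 2: OM = 100 * 16.8 / 149.0
Step 3: OM = 11.3%

11.3


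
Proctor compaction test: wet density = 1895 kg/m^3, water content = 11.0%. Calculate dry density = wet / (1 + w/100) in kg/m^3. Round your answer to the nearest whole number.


Step 1: Dry density = wet density / (1 + w/100)
Step 2: Dry density = 1895 / (1 + 11.0/100)
Step 3: Dry density = 1895 / 1.11
Step 4: Dry density = 1707 kg/m^3

1707


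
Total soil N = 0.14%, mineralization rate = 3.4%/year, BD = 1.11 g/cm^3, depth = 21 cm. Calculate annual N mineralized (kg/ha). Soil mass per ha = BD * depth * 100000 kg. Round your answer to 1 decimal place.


Step 1: Soil mass per ha = BD * depth * 100000 = 1.11 * 21 * 100000 = 2331000 kg
Step 2: Total N pool = soil mass * N%/100 = 2331000 * 0.14/100 = 3263.4 kg/ha
Step 3: N mineralized = N pool * rate%/100 = 3263.4 * 3.4/100 = 111.0 kg/ha/yr

111.0


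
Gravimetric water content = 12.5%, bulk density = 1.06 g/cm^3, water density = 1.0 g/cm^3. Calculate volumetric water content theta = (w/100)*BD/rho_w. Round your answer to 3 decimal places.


Step 1: theta = (w / 100) * BD / rho_w
Step 2: theta = (12.5 / 100) * 1.06 / 1.0
Step 3: theta = 0.125 * 1.06
Step 4: theta = 0.133

0.133


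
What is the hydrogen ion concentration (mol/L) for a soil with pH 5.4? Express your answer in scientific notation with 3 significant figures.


Step 1: [H+] = 10^(-pH)
Step 2: [H+] = 10^(-5.4)
Step 3: [H+] = 3.98e-06 mol/L

3.98e-06


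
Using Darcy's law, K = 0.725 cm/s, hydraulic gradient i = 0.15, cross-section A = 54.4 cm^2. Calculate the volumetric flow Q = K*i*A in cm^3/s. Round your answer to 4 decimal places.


Step 1: Apply Darcy's law: Q = K * i * A
Step 2: Q = 0.725 * 0.15 * 54.4
Step 3: Q = 5.916 cm^3/s

5.916


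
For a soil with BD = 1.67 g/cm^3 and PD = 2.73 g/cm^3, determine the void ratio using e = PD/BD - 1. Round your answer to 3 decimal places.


Step 1: e = PD / BD - 1
Step 2: e = 2.73 / 1.67 - 1
Step 3: e = 1.63473 - 1
Step 4: e = 0.635

0.635


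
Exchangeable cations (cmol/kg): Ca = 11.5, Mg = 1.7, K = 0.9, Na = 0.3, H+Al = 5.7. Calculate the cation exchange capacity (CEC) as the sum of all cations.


Step 1: CEC = Ca + Mg + K + Na + (H+Al)
Step 2: CEC = 11.5 + 1.7 + 0.9 + 0.3 + 5.7
Step 3: CEC = 20.1 cmol/kg

20.1


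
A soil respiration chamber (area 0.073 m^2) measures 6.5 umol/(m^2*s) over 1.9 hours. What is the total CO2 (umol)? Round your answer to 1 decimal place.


Step 1: Convert time to seconds: 1.9 hr * 3600 = 6840.0 s
Step 2: Total = flux * area * time_s
Step 3: Total = 6.5 * 0.073 * 6840.0
Step 4: Total = 3245.6 umol

3245.6


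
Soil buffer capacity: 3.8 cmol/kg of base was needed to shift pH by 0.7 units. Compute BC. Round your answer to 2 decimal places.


Step 1: BC = change in base / change in pH
Step 2: BC = 3.8 / 0.7
Step 3: BC = 5.43 cmol/(kg*pH unit)

5.43


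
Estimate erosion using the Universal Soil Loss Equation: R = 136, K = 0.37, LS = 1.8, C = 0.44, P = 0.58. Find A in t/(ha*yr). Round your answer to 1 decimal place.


Step 1: A = R * K * LS * C * P
Step 2: R * K = 136 * 0.37 = 50.32
Step 3: (R*K) * LS = 50.32 * 1.8 = 90.576
Step 4: * C * P = 90.576 * 0.44 * 0.58 = 23.1
Step 5: A = 23.1 t/(ha*yr)

23.1


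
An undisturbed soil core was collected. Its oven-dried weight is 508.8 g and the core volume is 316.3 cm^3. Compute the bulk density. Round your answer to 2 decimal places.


Step 1: Identify the formula: BD = dry mass / volume
Step 2: Substitute values: BD = 508.8 / 316.3
Step 3: BD = 1.61 g/cm^3

1.61


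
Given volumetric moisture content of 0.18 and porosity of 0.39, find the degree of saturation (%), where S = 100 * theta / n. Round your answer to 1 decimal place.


Step 1: S = 100 * theta_v / n
Step 2: S = 100 * 0.18 / 0.39
Step 3: S = 46.2%

46.2


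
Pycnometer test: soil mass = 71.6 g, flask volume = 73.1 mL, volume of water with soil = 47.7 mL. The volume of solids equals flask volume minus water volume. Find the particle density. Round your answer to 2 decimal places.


Step 1: Volume of solids = flask volume - water volume with soil
Step 2: V_solids = 73.1 - 47.7 = 25.4 mL
Step 3: Particle density = mass / V_solids = 71.6 / 25.4 = 2.82 g/cm^3

2.82


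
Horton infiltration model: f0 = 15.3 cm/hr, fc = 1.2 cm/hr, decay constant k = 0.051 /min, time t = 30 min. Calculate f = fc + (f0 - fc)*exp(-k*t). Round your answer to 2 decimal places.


Step 1: f = fc + (f0 - fc) * exp(-k * t)
Step 2: exp(-0.051 * 30) = 0.216536
Step 3: f = 1.2 + (15.3 - 1.2) * 0.216536
Step 4: f = 1.2 + 14.1 * 0.216536
Step 5: f = 4.25 cm/hr

4.25


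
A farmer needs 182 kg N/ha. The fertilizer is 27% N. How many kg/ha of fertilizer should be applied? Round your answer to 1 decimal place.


Step 1: Fertilizer rate = target N / (N content / 100)
Step 2: Rate = 182 / (27 / 100)
Step 3: Rate = 182 / 0.27
Step 4: Rate = 674.1 kg/ha

674.1


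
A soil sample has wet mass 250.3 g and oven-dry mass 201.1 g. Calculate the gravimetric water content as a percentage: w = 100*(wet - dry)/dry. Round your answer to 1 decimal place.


Step 1: Water mass = wet - dry = 250.3 - 201.1 = 49.2 g
Step 2: w = 100 * water mass / dry mass
Step 3: w = 100 * 49.2 / 201.1 = 24.5%

24.5


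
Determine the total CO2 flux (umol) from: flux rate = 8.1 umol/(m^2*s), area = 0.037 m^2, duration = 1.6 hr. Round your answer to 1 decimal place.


Step 1: Convert time to seconds: 1.6 hr * 3600 = 5760.0 s
Step 2: Total = flux * area * time_s
Step 3: Total = 8.1 * 0.037 * 5760.0
Step 4: Total = 1726.3 umol

1726.3


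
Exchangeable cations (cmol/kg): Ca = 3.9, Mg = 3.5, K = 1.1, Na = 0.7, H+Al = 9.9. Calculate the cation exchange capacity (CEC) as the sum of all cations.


Step 1: CEC = Ca + Mg + K + Na + (H+Al)
Step 2: CEC = 3.9 + 3.5 + 1.1 + 0.7 + 9.9
Step 3: CEC = 19.1 cmol/kg

19.1


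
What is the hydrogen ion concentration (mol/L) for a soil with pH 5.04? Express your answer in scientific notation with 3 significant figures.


Step 1: [H+] = 10^(-pH)
Step 2: [H+] = 10^(-5.04)
Step 3: [H+] = 9.12e-06 mol/L

9.12e-06


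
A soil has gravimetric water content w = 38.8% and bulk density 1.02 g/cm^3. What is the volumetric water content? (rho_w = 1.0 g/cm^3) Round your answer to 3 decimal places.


Step 1: theta = (w / 100) * BD / rho_w
Step 2: theta = (38.8 / 100) * 1.02 / 1.0
Step 3: theta = 0.388 * 1.02
Step 4: theta = 0.396

0.396


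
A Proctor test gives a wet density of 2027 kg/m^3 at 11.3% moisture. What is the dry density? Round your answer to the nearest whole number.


Step 1: Dry density = wet density / (1 + w/100)
Step 2: Dry density = 2027 / (1 + 11.3/100)
Step 3: Dry density = 2027 / 1.113
Step 4: Dry density = 1821 kg/m^3

1821


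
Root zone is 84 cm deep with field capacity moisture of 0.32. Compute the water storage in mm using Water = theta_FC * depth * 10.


Step 1: Water (mm) = theta_FC * depth (cm) * 10
Step 2: Water = 0.32 * 84 * 10
Step 3: Water = 268.8 mm

268.8


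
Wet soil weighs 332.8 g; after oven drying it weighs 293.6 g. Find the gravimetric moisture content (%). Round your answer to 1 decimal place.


Step 1: Water mass = wet - dry = 332.8 - 293.6 = 39.2 g
Step 2: w = 100 * water mass / dry mass
Step 3: w = 100 * 39.2 / 293.6 = 13.4%

13.4


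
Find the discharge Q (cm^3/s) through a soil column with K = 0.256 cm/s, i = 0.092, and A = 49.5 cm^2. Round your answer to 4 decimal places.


Step 1: Apply Darcy's law: Q = K * i * A
Step 2: Q = 0.256 * 0.092 * 49.5
Step 3: Q = 1.1658 cm^3/s

1.1658


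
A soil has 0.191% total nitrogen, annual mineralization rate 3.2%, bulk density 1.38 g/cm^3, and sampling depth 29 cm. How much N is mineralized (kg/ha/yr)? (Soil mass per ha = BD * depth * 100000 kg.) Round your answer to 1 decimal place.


Step 1: Soil mass per ha = BD * depth * 100000 = 1.38 * 29 * 100000 = 4002000 kg
Step 2: Total N pool = soil mass * N%/100 = 4002000 * 0.191/100 = 7643.82 kg/ha
Step 3: N mineralized = N pool * rate%/100 = 7643.82 * 3.2/100 = 244.6 kg/ha/yr

244.6


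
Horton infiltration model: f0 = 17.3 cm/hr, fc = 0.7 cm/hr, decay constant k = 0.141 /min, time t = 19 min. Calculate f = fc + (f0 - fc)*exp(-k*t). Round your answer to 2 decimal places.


Step 1: f = fc + (f0 - fc) * exp(-k * t)
Step 2: exp(-0.141 * 19) = 0.068632
Step 3: f = 0.7 + (17.3 - 0.7) * 0.068632
Step 4: f = 0.7 + 16.6 * 0.068632
Step 5: f = 1.84 cm/hr

1.84


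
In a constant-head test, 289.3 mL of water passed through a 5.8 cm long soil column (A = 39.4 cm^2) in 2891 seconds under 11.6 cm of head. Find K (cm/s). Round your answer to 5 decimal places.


Step 1: K = Q * L / (A * t * h)
Step 2: Numerator = 289.3 * 5.8 = 1677.94
Step 3: Denominator = 39.4 * 2891 * 11.6 = 1321302.64
Step 4: K = 1677.94 / 1321302.64 = 0.00127 cm/s

0.00127


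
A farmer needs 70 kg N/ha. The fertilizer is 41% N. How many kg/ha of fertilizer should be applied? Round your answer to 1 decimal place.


Step 1: Fertilizer rate = target N / (N content / 100)
Step 2: Rate = 70 / (41 / 100)
Step 3: Rate = 70 / 0.41
Step 4: Rate = 170.7 kg/ha

170.7


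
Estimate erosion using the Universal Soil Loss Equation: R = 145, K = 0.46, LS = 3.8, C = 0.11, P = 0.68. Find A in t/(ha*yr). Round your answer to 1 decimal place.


Step 1: A = R * K * LS * C * P
Step 2: R * K = 145 * 0.46 = 66.7
Step 3: (R*K) * LS = 66.7 * 3.8 = 253.46
Step 4: * C * P = 253.46 * 0.11 * 0.68 = 19.0
Step 5: A = 19.0 t/(ha*yr)

19.0


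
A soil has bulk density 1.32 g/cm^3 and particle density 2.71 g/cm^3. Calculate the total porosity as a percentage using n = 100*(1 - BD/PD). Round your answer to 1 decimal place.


Step 1: Formula: n = 100 * (1 - BD / PD)
Step 2: n = 100 * (1 - 1.32 / 2.71)
Step 3: n = 100 * (1 - 0.48708)
Step 4: n = 51.3%

51.3


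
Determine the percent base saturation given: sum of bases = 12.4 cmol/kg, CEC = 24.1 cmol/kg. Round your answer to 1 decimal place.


Step 1: BS = 100 * (sum of bases) / CEC
Step 2: BS = 100 * 12.4 / 24.1
Step 3: BS = 51.5%

51.5


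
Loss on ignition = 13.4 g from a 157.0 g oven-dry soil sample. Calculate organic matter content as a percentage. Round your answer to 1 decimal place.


Step 1: OM% = 100 * LOI / sample mass
Step 2: OM = 100 * 13.4 / 157.0
Step 3: OM = 8.5%

8.5


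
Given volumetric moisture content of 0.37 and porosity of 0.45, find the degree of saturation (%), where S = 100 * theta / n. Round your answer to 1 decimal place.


Step 1: S = 100 * theta_v / n
Step 2: S = 100 * 0.37 / 0.45
Step 3: S = 82.2%

82.2


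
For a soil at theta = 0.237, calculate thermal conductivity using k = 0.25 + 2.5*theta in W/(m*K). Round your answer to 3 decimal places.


Step 1: k = 0.25 + 2.5 * theta
Step 2: k = 0.25 + 2.5 * 0.237
Step 3: k = 0.25 + 0.593
Step 4: k = 0.843 W/(m*K)

0.843


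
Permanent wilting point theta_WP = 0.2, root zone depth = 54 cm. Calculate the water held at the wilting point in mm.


Step 1: Water (mm) = theta_WP * depth * 10
Step 2: Water = 0.2 * 54 * 10
Step 3: Water = 108.0 mm

108.0


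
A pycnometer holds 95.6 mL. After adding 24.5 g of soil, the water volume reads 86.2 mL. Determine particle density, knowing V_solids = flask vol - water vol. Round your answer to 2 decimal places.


Step 1: Volume of solids = flask volume - water volume with soil
Step 2: V_solids = 95.6 - 86.2 = 9.4 mL
Step 3: Particle density = mass / V_solids = 24.5 / 9.4 = 2.61 g/cm^3

2.61


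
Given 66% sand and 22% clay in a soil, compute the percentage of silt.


Step 1: sand + silt + clay = 100%
Step 2: silt = 100 - sand - clay
Step 3: silt = 100 - 66 - 22
Step 4: silt = 12%

12


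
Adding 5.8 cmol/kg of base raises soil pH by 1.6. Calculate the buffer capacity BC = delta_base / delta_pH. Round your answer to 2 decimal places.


Step 1: BC = change in base / change in pH
Step 2: BC = 5.8 / 1.6
Step 3: BC = 3.63 cmol/(kg*pH unit)

3.63


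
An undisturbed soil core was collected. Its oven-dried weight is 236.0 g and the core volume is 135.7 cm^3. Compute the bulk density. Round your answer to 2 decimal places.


Step 1: Identify the formula: BD = dry mass / volume
Step 2: Substitute values: BD = 236.0 / 135.7
Step 3: BD = 1.74 g/cm^3

1.74


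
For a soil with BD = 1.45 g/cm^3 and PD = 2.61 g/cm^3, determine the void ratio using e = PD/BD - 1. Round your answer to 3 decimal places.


Step 1: e = PD / BD - 1
Step 2: e = 2.61 / 1.45 - 1
Step 3: e = 1.8 - 1
Step 4: e = 0.8

0.8


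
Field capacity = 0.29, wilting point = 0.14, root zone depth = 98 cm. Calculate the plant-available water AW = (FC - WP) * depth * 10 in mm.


Step 1: Available water = (FC - WP) * depth * 10
Step 2: AW = (0.29 - 0.14) * 98 * 10
Step 3: AW = 0.15 * 98 * 10
Step 4: AW = 147.0 mm

147.0


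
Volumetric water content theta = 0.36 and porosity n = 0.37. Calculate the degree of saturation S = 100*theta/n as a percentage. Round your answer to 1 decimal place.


Step 1: S = 100 * theta_v / n
Step 2: S = 100 * 0.36 / 0.37
Step 3: S = 97.3%

97.3


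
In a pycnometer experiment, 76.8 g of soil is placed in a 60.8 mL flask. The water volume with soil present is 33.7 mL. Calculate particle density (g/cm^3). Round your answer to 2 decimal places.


Step 1: Volume of solids = flask volume - water volume with soil
Step 2: V_solids = 60.8 - 33.7 = 27.1 mL
Step 3: Particle density = mass / V_solids = 76.8 / 27.1 = 2.83 g/cm^3

2.83


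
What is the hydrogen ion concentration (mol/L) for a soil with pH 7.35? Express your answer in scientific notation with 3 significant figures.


Step 1: [H+] = 10^(-pH)
Step 2: [H+] = 10^(-7.35)
Step 3: [H+] = 4.47e-08 mol/L

4.47e-08


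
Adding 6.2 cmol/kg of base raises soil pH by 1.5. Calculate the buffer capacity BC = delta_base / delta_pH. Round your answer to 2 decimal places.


Step 1: BC = change in base / change in pH
Step 2: BC = 6.2 / 1.5
Step 3: BC = 4.13 cmol/(kg*pH unit)

4.13


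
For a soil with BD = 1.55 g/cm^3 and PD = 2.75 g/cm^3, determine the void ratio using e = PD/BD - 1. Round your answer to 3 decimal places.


Step 1: e = PD / BD - 1
Step 2: e = 2.75 / 1.55 - 1
Step 3: e = 1.77419 - 1
Step 4: e = 0.774

0.774


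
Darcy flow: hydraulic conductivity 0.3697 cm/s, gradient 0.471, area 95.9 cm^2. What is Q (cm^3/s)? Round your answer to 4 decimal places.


Step 1: Apply Darcy's law: Q = K * i * A
Step 2: Q = 0.3697 * 0.471 * 95.9
Step 3: Q = 16.6989 cm^3/s

16.6989


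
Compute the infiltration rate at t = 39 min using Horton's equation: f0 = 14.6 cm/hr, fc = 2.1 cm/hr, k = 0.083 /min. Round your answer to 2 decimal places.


Step 1: f = fc + (f0 - fc) * exp(-k * t)
Step 2: exp(-0.083 * 39) = 0.039282
Step 3: f = 2.1 + (14.6 - 2.1) * 0.039282
Step 4: f = 2.1 + 12.5 * 0.039282
Step 5: f = 2.59 cm/hr

2.59


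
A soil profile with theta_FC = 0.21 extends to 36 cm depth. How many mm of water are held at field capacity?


Step 1: Water (mm) = theta_FC * depth (cm) * 10
Step 2: Water = 0.21 * 36 * 10
Step 3: Water = 75.6 mm

75.6


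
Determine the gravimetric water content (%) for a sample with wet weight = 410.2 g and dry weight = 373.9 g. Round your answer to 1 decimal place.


Step 1: Water mass = wet - dry = 410.2 - 373.9 = 36.3 g
Step 2: w = 100 * water mass / dry mass
Step 3: w = 100 * 36.3 / 373.9 = 9.7%

9.7


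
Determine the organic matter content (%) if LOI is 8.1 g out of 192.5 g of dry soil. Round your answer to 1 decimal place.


Step 1: OM% = 100 * LOI / sample mass
Step 2: OM = 100 * 8.1 / 192.5
Step 3: OM = 4.2%

4.2


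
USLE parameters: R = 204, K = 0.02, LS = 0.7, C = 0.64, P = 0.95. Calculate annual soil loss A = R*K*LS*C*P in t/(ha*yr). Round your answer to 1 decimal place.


Step 1: A = R * K * LS * C * P
Step 2: R * K = 204 * 0.02 = 4.08
Step 3: (R*K) * LS = 4.08 * 0.7 = 2.856
Step 4: * C * P = 2.856 * 0.64 * 0.95 = 1.7
Step 5: A = 1.7 t/(ha*yr)

1.7


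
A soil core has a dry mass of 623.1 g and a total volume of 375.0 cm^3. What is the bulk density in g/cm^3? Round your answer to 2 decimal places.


Step 1: Identify the formula: BD = dry mass / volume
Step 2: Substitute values: BD = 623.1 / 375.0
Step 3: BD = 1.66 g/cm^3

1.66


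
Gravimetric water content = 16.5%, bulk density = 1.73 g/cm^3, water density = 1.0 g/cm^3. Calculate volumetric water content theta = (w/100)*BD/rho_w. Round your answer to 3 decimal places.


Step 1: theta = (w / 100) * BD / rho_w
Step 2: theta = (16.5 / 100) * 1.73 / 1.0
Step 3: theta = 0.165 * 1.73
Step 4: theta = 0.285

0.285


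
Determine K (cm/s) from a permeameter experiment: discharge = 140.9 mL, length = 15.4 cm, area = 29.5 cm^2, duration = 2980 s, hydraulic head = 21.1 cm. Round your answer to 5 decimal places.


Step 1: K = Q * L / (A * t * h)
Step 2: Numerator = 140.9 * 15.4 = 2169.86
Step 3: Denominator = 29.5 * 2980 * 21.1 = 1854901.0
Step 4: K = 2169.86 / 1854901.0 = 0.00117 cm/s

0.00117


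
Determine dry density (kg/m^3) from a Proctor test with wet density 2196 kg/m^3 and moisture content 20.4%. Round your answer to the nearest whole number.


Step 1: Dry density = wet density / (1 + w/100)
Step 2: Dry density = 2196 / (1 + 20.4/100)
Step 3: Dry density = 2196 / 1.204
Step 4: Dry density = 1824 kg/m^3

1824


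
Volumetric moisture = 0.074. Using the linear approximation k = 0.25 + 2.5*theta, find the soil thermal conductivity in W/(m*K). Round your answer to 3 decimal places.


Step 1: k = 0.25 + 2.5 * theta
Step 2: k = 0.25 + 2.5 * 0.074
Step 3: k = 0.25 + 0.185
Step 4: k = 0.435 W/(m*K)

0.435


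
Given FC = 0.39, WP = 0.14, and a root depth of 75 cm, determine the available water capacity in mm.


Step 1: Available water = (FC - WP) * depth * 10
Step 2: AW = (0.39 - 0.14) * 75 * 10
Step 3: AW = 0.25 * 75 * 10
Step 4: AW = 187.5 mm

187.5


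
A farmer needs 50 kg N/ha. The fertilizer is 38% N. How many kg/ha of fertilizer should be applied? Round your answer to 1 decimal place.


Step 1: Fertilizer rate = target N / (N content / 100)
Step 2: Rate = 50 / (38 / 100)
Step 3: Rate = 50 / 0.38
Step 4: Rate = 131.6 kg/ha

131.6


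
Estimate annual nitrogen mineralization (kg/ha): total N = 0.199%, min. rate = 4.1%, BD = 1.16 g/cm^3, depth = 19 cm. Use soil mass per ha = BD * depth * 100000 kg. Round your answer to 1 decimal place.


Step 1: Soil mass per ha = BD * depth * 100000 = 1.16 * 19 * 100000 = 2204000 kg
Step 2: Total N pool = soil mass * N%/100 = 2204000 * 0.199/100 = 4385.96 kg/ha
Step 3: N mineralized = N pool * rate%/100 = 4385.96 * 4.1/100 = 179.8 kg/ha/yr

179.8


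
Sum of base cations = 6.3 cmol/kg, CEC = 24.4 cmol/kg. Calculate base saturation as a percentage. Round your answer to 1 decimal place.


Step 1: BS = 100 * (sum of bases) / CEC
Step 2: BS = 100 * 6.3 / 24.4
Step 3: BS = 25.8%

25.8


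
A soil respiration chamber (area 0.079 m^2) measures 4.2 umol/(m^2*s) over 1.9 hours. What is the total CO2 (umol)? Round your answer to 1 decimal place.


Step 1: Convert time to seconds: 1.9 hr * 3600 = 6840.0 s
Step 2: Total = flux * area * time_s
Step 3: Total = 4.2 * 0.079 * 6840.0
Step 4: Total = 2269.5 umol

2269.5


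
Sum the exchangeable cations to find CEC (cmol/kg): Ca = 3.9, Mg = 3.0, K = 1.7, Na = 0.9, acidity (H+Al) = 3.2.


Step 1: CEC = Ca + Mg + K + Na + (H+Al)
Step 2: CEC = 3.9 + 3.0 + 1.7 + 0.9 + 3.2
Step 3: CEC = 12.7 cmol/kg

12.7


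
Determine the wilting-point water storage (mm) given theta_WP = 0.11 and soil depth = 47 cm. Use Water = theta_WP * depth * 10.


Step 1: Water (mm) = theta_WP * depth * 10
Step 2: Water = 0.11 * 47 * 10
Step 3: Water = 51.7 mm

51.7


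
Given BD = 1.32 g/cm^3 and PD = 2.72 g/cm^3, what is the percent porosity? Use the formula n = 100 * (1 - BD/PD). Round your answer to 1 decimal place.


Step 1: Formula: n = 100 * (1 - BD / PD)
Step 2: n = 100 * (1 - 1.32 / 2.72)
Step 3: n = 100 * (1 - 0.48529)
Step 4: n = 51.5%

51.5


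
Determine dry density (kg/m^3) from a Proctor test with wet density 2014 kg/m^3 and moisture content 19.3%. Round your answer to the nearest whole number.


Step 1: Dry density = wet density / (1 + w/100)
Step 2: Dry density = 2014 / (1 + 19.3/100)
Step 3: Dry density = 2014 / 1.193
Step 4: Dry density = 1688 kg/m^3

1688


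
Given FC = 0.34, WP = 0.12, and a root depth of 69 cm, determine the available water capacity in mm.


Step 1: Available water = (FC - WP) * depth * 10
Step 2: AW = (0.34 - 0.12) * 69 * 10
Step 3: AW = 0.22 * 69 * 10
Step 4: AW = 151.8 mm

151.8


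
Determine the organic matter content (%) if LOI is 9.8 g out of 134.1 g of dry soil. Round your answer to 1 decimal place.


Step 1: OM% = 100 * LOI / sample mass
Step 2: OM = 100 * 9.8 / 134.1
Step 3: OM = 7.3%

7.3


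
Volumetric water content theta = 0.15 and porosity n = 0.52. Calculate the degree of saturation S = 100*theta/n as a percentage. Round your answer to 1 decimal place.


Step 1: S = 100 * theta_v / n
Step 2: S = 100 * 0.15 / 0.52
Step 3: S = 28.8%

28.8


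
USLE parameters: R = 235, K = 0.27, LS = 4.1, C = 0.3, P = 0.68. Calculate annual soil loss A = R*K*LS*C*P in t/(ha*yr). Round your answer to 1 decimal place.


Step 1: A = R * K * LS * C * P
Step 2: R * K = 235 * 0.27 = 63.45
Step 3: (R*K) * LS = 63.45 * 4.1 = 260.145
Step 4: * C * P = 260.145 * 0.3 * 0.68 = 53.1
Step 5: A = 53.1 t/(ha*yr)

53.1


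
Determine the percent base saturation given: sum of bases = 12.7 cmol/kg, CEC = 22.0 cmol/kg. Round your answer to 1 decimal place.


Step 1: BS = 100 * (sum of bases) / CEC
Step 2: BS = 100 * 12.7 / 22.0
Step 3: BS = 57.7%

57.7


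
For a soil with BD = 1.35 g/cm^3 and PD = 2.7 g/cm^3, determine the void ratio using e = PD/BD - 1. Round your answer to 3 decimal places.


Step 1: e = PD / BD - 1
Step 2: e = 2.7 / 1.35 - 1
Step 3: e = 2.0 - 1
Step 4: e = 1.0

1.0


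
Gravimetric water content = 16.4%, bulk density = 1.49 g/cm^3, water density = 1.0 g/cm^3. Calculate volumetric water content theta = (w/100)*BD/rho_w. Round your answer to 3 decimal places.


Step 1: theta = (w / 100) * BD / rho_w
Step 2: theta = (16.4 / 100) * 1.49 / 1.0
Step 3: theta = 0.164 * 1.49
Step 4: theta = 0.244

0.244


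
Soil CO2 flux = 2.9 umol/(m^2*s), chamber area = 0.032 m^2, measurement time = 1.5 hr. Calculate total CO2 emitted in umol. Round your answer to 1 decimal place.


Step 1: Convert time to seconds: 1.5 hr * 3600 = 5400.0 s
Step 2: Total = flux * area * time_s
Step 3: Total = 2.9 * 0.032 * 5400.0
Step 4: Total = 501.1 umol

501.1


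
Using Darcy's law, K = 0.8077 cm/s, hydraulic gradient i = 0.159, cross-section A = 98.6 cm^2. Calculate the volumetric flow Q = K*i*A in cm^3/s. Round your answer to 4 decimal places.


Step 1: Apply Darcy's law: Q = K * i * A
Step 2: Q = 0.8077 * 0.159 * 98.6
Step 3: Q = 12.6626 cm^3/s

12.6626


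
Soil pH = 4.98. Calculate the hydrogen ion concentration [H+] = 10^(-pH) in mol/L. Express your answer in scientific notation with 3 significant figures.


Step 1: [H+] = 10^(-pH)
Step 2: [H+] = 10^(-4.98)
Step 3: [H+] = 1.05e-05 mol/L

1.05e-05


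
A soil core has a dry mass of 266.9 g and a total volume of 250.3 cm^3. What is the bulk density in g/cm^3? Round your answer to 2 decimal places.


Step 1: Identify the formula: BD = dry mass / volume
Step 2: Substitute values: BD = 266.9 / 250.3
Step 3: BD = 1.07 g/cm^3

1.07


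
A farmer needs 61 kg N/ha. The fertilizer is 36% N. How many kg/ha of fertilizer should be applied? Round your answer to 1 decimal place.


Step 1: Fertilizer rate = target N / (N content / 100)
Step 2: Rate = 61 / (36 / 100)
Step 3: Rate = 61 / 0.36
Step 4: Rate = 169.4 kg/ha

169.4


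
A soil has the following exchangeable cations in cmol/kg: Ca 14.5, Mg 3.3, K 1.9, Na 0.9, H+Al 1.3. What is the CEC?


Step 1: CEC = Ca + Mg + K + Na + (H+Al)
Step 2: CEC = 14.5 + 3.3 + 1.9 + 0.9 + 1.3
Step 3: CEC = 21.9 cmol/kg

21.9


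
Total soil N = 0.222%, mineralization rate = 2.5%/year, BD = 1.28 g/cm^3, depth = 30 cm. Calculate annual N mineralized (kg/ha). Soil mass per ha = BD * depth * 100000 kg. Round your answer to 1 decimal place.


Step 1: Soil mass per ha = BD * depth * 100000 = 1.28 * 30 * 100000 = 3840000 kg
Step 2: Total N pool = soil mass * N%/100 = 3840000 * 0.222/100 = 8524.8 kg/ha
Step 3: N mineralized = N pool * rate%/100 = 8524.8 * 2.5/100 = 213.1 kg/ha/yr

213.1


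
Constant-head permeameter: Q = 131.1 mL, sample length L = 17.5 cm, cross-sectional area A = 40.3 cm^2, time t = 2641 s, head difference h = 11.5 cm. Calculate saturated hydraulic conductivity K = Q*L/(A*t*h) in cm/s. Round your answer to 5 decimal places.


Step 1: K = Q * L / (A * t * h)
Step 2: Numerator = 131.1 * 17.5 = 2294.25
Step 3: Denominator = 40.3 * 2641 * 11.5 = 1223971.45
Step 4: K = 2294.25 / 1223971.45 = 0.00187 cm/s

0.00187


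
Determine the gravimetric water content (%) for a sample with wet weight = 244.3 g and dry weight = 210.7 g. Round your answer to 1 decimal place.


Step 1: Water mass = wet - dry = 244.3 - 210.7 = 33.6 g
Step 2: w = 100 * water mass / dry mass
Step 3: w = 100 * 33.6 / 210.7 = 15.9%

15.9


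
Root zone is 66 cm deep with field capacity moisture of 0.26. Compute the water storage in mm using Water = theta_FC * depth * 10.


Step 1: Water (mm) = theta_FC * depth (cm) * 10
Step 2: Water = 0.26 * 66 * 10
Step 3: Water = 171.6 mm

171.6


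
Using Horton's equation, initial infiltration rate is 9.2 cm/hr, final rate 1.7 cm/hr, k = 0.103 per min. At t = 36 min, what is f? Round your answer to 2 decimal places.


Step 1: f = fc + (f0 - fc) * exp(-k * t)
Step 2: exp(-0.103 * 36) = 0.024527
Step 3: f = 1.7 + (9.2 - 1.7) * 0.024527
Step 4: f = 1.7 + 7.5 * 0.024527
Step 5: f = 1.88 cm/hr

1.88


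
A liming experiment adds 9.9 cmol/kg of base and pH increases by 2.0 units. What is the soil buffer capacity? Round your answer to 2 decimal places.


Step 1: BC = change in base / change in pH
Step 2: BC = 9.9 / 2.0
Step 3: BC = 4.95 cmol/(kg*pH unit)

4.95


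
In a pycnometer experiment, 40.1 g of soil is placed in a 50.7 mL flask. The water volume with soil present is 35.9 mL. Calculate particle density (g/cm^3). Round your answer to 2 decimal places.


Step 1: Volume of solids = flask volume - water volume with soil
Step 2: V_solids = 50.7 - 35.9 = 14.8 mL
Step 3: Particle density = mass / V_solids = 40.1 / 14.8 = 2.71 g/cm^3

2.71


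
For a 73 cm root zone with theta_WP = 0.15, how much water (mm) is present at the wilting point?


Step 1: Water (mm) = theta_WP * depth * 10
Step 2: Water = 0.15 * 73 * 10
Step 3: Water = 109.5 mm

109.5


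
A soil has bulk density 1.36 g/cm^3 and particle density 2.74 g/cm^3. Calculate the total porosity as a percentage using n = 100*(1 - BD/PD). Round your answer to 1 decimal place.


Step 1: Formula: n = 100 * (1 - BD / PD)
Step 2: n = 100 * (1 - 1.36 / 2.74)
Step 3: n = 100 * (1 - 0.49635)
Step 4: n = 50.4%

50.4


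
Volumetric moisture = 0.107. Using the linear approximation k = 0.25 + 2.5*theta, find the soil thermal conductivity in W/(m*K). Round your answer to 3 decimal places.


Step 1: k = 0.25 + 2.5 * theta
Step 2: k = 0.25 + 2.5 * 0.107
Step 3: k = 0.25 + 0.268
Step 4: k = 0.518 W/(m*K)

0.518


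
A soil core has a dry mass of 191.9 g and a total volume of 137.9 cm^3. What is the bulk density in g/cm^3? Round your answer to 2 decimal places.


Step 1: Identify the formula: BD = dry mass / volume
Step 2: Substitute values: BD = 191.9 / 137.9
Step 3: BD = 1.39 g/cm^3

1.39


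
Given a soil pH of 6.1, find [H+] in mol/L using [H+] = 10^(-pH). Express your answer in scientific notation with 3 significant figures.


Step 1: [H+] = 10^(-pH)
Step 2: [H+] = 10^(-6.1)
Step 3: [H+] = 7.94e-07 mol/L

7.94e-07


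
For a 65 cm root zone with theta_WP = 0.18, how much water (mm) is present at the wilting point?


Step 1: Water (mm) = theta_WP * depth * 10
Step 2: Water = 0.18 * 65 * 10
Step 3: Water = 117.0 mm

117.0


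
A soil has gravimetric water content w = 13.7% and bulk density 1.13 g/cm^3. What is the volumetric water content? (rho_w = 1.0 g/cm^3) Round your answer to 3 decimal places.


Step 1: theta = (w / 100) * BD / rho_w
Step 2: theta = (13.7 / 100) * 1.13 / 1.0
Step 3: theta = 0.137 * 1.13
Step 4: theta = 0.155

0.155


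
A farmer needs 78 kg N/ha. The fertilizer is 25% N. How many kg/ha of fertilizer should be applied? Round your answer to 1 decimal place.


Step 1: Fertilizer rate = target N / (N content / 100)
Step 2: Rate = 78 / (25 / 100)
Step 3: Rate = 78 / 0.25
Step 4: Rate = 312.0 kg/ha

312.0


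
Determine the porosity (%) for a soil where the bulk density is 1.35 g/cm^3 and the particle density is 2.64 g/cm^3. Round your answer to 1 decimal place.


Step 1: Formula: n = 100 * (1 - BD / PD)
Step 2: n = 100 * (1 - 1.35 / 2.64)
Step 3: n = 100 * (1 - 0.51136)
Step 4: n = 48.9%

48.9


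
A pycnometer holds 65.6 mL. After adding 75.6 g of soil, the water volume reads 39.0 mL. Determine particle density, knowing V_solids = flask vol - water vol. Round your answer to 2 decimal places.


Step 1: Volume of solids = flask volume - water volume with soil
Step 2: V_solids = 65.6 - 39.0 = 26.6 mL
Step 3: Particle density = mass / V_solids = 75.6 / 26.6 = 2.84 g/cm^3

2.84


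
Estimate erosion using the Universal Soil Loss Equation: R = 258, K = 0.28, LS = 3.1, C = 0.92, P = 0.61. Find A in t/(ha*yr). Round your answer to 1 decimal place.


Step 1: A = R * K * LS * C * P
Step 2: R * K = 258 * 0.28 = 72.24
Step 3: (R*K) * LS = 72.24 * 3.1 = 223.944
Step 4: * C * P = 223.944 * 0.92 * 0.61 = 125.7
Step 5: A = 125.7 t/(ha*yr)

125.7


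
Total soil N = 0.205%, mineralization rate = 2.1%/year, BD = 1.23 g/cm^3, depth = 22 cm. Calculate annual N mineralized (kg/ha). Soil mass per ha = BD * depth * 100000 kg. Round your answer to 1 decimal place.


Step 1: Soil mass per ha = BD * depth * 100000 = 1.23 * 22 * 100000 = 2706000 kg
Step 2: Total N pool = soil mass * N%/100 = 2706000 * 0.205/100 = 5547.3 kg/ha
Step 3: N mineralized = N pool * rate%/100 = 5547.3 * 2.1/100 = 116.5 kg/ha/yr

116.5
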